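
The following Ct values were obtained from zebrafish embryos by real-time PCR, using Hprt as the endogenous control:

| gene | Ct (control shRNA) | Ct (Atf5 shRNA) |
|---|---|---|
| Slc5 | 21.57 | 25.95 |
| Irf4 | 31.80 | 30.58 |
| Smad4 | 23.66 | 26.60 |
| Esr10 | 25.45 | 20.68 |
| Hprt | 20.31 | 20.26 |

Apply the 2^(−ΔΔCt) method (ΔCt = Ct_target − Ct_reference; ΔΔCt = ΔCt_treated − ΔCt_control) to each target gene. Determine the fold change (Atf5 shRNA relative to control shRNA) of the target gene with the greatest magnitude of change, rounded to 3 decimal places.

Slc5: ΔΔCt = (25.95−20.26) − (21.57−20.31) = 5.69 − 1.26 = 4.43; fold change = 2^-4.43 = 0.046
Irf4: ΔΔCt = (30.58−20.26) − (31.80−20.31) = 10.32 − 11.49 = -1.17; fold change = 2^1.17 = 2.250
Smad4: ΔΔCt = (26.60−20.26) − (23.66−20.31) = 6.34 − 3.35 = 2.99; fold change = 2^-2.99 = 0.126
Esr10: ΔΔCt = (20.68−20.26) − (25.45−20.31) = 0.42 − 5.14 = -4.72; fold change = 2^4.72 = 26.355
Esr10 has the largest |ΔΔCt| = 4.72.

26.355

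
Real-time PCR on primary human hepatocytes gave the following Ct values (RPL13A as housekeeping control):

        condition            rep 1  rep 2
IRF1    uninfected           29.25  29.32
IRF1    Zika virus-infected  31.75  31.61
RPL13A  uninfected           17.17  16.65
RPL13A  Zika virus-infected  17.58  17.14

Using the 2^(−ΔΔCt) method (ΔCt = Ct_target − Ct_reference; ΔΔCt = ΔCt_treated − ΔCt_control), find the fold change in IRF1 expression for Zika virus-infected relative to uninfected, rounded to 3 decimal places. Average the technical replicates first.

0.260

Mean Ct: IRF1 uninfected 29.285; IRF1 Zika virus-infected 31.680; RPL13A uninfected 16.910; RPL13A Zika virus-infected 17.360
ΔCt(uninfected) = 29.285 − 16.910 = 12.375
ΔCt(Zika virus-infected) = 31.680 − 17.360 = 14.320
ΔΔCt = 14.320 − 12.375 = 1.945
Fold change = 2^(−1.945) = 0.2597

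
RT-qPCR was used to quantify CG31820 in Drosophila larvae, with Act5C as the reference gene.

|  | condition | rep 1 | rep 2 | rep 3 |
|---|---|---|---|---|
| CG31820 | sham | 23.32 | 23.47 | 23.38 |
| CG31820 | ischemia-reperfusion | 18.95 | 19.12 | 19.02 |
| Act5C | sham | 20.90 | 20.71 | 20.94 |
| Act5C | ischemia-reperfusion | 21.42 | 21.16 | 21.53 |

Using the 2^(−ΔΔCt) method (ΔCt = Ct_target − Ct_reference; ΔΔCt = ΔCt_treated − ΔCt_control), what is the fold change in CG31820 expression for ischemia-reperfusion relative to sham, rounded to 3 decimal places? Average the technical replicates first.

29.446

Mean Ct: CG31820 sham 23.390; CG31820 ischemia-reperfusion 19.030; Act5C sham 20.850; Act5C ischemia-reperfusion 21.370
ΔCt(sham) = 23.390 − 20.850 = 2.540
ΔCt(ischemia-reperfusion) = 19.030 − 21.370 = -2.340
ΔΔCt = -2.340 − 2.540 = -4.880
Fold change = 2^(−(-4.880)) = 2^4.880 = 29.4460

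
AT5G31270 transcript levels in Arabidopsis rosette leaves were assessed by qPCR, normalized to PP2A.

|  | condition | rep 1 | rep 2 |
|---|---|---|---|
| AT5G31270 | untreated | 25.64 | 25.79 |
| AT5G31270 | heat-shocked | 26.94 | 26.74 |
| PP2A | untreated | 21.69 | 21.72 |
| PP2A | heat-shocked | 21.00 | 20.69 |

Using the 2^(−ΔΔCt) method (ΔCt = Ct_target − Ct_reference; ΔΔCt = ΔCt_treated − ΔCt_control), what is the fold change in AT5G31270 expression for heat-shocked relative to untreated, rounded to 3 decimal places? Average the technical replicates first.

0.253

Mean Ct: AT5G31270 untreated 25.715; AT5G31270 heat-shocked 26.840; PP2A untreated 21.705; PP2A heat-shocked 20.845
ΔCt(untreated) = 25.715 − 21.705 = 4.010
ΔCt(heat-shocked) = 26.840 − 20.845 = 5.995
ΔΔCt = 5.995 − 4.010 = 1.985
Fold change = 2^(−1.985) = 0.2526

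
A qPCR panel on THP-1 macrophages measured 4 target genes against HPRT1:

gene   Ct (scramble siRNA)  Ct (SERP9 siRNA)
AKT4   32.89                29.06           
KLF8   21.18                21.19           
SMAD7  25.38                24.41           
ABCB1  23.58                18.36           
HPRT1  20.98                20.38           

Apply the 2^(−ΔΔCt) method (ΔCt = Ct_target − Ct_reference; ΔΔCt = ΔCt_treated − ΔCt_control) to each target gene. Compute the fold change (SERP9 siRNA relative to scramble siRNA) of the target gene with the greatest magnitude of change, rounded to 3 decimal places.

AKT4: ΔΔCt = (29.06−20.38) − (32.89−20.98) = 8.68 − 11.91 = -3.23; fold change = 2^3.23 = 9.383
KLF8: ΔΔCt = (21.19−20.38) − (21.18−20.98) = 0.81 − 0.20 = 0.61; fold change = 2^-0.61 = 0.655
SMAD7: ΔΔCt = (24.41−20.38) − (25.38−20.98) = 4.03 − 4.40 = -0.37; fold change = 2^0.37 = 1.292
ABCB1: ΔΔCt = (18.36−20.38) − (23.58−20.98) = -2.02 − 2.60 = -4.62; fold change = 2^4.62 = 24.590
ABCB1 has the largest |ΔΔCt| = 4.62.

24.590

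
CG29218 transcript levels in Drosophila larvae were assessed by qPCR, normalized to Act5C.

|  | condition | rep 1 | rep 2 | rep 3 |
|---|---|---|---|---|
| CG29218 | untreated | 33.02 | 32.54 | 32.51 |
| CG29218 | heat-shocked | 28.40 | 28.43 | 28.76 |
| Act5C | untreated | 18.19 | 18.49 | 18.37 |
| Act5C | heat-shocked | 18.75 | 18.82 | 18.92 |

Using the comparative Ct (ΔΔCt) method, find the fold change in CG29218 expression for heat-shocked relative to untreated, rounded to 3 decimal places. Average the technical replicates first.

Mean Ct: CG29218 untreated 32.690; CG29218 heat-shocked 28.530; Act5C untreated 18.350; Act5C heat-shocked 18.830
ΔCt(untreated) = 32.690 − 18.350 = 14.340
ΔCt(heat-shocked) = 28.530 − 18.830 = 9.700
ΔΔCt = 9.700 − 14.340 = -4.640
Fold change = 2^(−(-4.640)) = 2^4.640 = 24.9333

24.933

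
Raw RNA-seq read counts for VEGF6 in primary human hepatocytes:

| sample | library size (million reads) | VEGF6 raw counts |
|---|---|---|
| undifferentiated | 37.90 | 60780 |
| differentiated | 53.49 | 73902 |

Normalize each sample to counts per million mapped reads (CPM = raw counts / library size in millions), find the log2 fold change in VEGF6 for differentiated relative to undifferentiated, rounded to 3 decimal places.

-0.215

CPM(undifferentiated) = 60780 / 37.90 = 1603.6939
CPM(differentiated) = 73902 / 53.49 = 1381.6040
Fold change = 1381.6040 / 1603.6939 = 0.86151
log2(0.86151) = -0.2151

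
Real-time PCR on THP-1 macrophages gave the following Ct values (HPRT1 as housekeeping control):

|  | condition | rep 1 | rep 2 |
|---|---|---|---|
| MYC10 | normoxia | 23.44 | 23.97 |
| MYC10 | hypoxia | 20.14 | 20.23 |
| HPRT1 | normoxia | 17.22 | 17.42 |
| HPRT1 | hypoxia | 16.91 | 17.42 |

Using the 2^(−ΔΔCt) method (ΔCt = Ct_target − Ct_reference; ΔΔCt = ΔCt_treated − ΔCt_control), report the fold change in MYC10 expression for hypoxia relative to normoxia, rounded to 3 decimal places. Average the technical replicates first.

Mean Ct: MYC10 normoxia 23.705; MYC10 hypoxia 20.185; HPRT1 normoxia 17.320; HPRT1 hypoxia 17.165
ΔCt(normoxia) = 23.705 − 17.320 = 6.385
ΔCt(hypoxia) = 20.185 − 17.165 = 3.020
ΔΔCt = 3.020 − 6.385 = -3.365
Fold change = 2^(−(-3.365)) = 2^3.365 = 10.3031

10.303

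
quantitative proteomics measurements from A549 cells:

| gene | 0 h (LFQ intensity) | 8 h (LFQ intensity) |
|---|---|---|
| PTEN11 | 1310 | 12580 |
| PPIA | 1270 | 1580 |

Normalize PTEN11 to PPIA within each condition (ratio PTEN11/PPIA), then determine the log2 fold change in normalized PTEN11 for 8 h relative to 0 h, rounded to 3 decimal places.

2.948

PTEN11/PPIA (0 h) = 1310 / 1270 = 1.0315
PTEN11/PPIA (8 h) = 12580 / 1580 = 7.962
Fold change = 7.962 / 1.0315 = 7.7189
log2(7.7189) = 2.9484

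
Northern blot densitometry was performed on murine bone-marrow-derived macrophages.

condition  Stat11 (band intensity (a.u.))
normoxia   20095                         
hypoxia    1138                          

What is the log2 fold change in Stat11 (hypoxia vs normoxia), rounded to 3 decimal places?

Fold change = 1138 / 20095 = 0.0566
log2(0.0566) = -4.1423

-4.142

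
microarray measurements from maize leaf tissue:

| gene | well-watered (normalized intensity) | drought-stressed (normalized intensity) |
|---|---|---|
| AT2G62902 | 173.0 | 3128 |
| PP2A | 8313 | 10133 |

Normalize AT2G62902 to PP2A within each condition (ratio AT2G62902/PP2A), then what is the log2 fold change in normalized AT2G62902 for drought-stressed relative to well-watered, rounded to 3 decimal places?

3.891

AT2G62902/PP2A (well-watered) = 173.0 / 8313 = 0.020811
AT2G62902/PP2A (drought-stressed) = 3128 / 10133 = 0.30869
Fold change = 0.30869 / 0.020811 = 14.8334
log2(14.8334) = 3.8908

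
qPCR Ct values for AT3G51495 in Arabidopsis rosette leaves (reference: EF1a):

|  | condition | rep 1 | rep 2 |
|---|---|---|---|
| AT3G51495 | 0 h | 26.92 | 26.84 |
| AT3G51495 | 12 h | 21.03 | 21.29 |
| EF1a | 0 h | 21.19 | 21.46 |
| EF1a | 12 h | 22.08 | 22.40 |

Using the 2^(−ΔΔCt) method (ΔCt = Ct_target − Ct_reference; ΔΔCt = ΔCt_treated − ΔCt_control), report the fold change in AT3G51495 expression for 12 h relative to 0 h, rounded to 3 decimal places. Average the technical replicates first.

Mean Ct: AT3G51495 0 h 26.880; AT3G51495 12 h 21.160; EF1a 0 h 21.325; EF1a 12 h 22.240
ΔCt(0 h) = 26.880 − 21.325 = 5.555
ΔCt(12 h) = 21.160 − 22.240 = -1.080
ΔΔCt = -1.080 − 5.555 = -6.635
Fold change = 2^(−(-6.635)) = 2^6.635 = 99.3880

99.388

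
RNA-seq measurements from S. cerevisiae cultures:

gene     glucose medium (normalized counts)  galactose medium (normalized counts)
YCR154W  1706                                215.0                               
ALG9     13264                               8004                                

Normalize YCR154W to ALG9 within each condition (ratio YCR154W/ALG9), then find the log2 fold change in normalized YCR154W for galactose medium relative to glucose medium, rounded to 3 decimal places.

-2.259

YCR154W/ALG9 (glucose medium) = 1706 / 13264 = 0.12862
YCR154W/ALG9 (galactose medium) = 215.0 / 8004 = 0.026862
Fold change = 0.026862 / 0.12862 = 0.2088
log2(0.2088) = -2.2595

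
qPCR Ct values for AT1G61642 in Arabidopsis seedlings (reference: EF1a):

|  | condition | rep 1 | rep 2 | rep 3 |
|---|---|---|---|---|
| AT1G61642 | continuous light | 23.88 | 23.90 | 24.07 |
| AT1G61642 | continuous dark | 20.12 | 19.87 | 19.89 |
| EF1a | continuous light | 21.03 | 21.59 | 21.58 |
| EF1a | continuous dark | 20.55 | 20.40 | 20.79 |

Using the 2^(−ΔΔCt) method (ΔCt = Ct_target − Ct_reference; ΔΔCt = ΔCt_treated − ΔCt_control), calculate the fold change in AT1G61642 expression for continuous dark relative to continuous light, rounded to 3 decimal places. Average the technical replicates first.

Mean Ct: AT1G61642 continuous light 23.950; AT1G61642 continuous dark 19.960; EF1a continuous light 21.400; EF1a continuous dark 20.580
ΔCt(continuous light) = 23.950 − 21.400 = 2.550
ΔCt(continuous dark) = 19.960 − 20.580 = -0.620
ΔΔCt = -0.620 − 2.550 = -3.170
Fold change = 2^(−(-3.170)) = 2^3.170 = 9.0005

9.000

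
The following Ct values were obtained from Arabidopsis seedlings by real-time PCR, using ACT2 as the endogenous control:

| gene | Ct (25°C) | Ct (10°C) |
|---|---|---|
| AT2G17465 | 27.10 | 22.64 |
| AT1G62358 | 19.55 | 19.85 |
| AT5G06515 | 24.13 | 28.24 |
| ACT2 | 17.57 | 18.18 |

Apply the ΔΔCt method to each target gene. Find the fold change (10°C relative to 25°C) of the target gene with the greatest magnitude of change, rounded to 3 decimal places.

33.591

AT2G17465: ΔΔCt = (22.64−18.18) − (27.10−17.57) = 4.46 − 9.53 = -5.07; fold change = 2^5.07 = 33.591
AT1G62358: ΔΔCt = (19.85−18.18) − (19.55−17.57) = 1.67 − 1.98 = -0.31; fold change = 2^0.31 = 1.240
AT5G06515: ΔΔCt = (28.24−18.18) − (24.13−17.57) = 10.06 − 6.56 = 3.50; fold change = 2^-3.50 = 0.088
AT2G17465 has the largest |ΔΔCt| = 5.07.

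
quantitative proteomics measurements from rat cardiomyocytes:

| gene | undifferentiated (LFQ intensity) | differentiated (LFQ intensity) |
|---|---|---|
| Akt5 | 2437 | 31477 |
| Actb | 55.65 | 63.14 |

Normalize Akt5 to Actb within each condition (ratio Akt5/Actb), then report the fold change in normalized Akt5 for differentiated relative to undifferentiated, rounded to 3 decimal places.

11.384

Akt5/Actb (undifferentiated) = 2437 / 55.65 = 43.792
Akt5/Actb (differentiated) = 31477 / 63.14 = 498.53
Fold change = 498.53 / 43.792 = 11.3841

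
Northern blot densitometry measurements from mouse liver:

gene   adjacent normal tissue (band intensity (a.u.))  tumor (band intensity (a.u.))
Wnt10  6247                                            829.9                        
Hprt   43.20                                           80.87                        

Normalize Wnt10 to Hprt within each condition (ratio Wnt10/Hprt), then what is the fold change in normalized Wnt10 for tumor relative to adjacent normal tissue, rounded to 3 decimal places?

Wnt10/Hprt (adjacent normal tissue) = 6247 / 43.20 = 144.61
Wnt10/Hprt (tumor) = 829.9 / 80.87 = 10.262
Fold change = 10.262 / 144.61 = 0.0710

0.071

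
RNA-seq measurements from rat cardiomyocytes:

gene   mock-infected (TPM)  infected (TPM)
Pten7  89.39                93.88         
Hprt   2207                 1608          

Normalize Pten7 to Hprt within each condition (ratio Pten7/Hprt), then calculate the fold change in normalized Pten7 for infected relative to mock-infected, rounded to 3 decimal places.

Pten7/Hprt (mock-infected) = 89.39 / 2207 = 0.040503
Pten7/Hprt (infected) = 93.88 / 1608 = 0.058383
Fold change = 0.058383 / 0.040503 = 1.4415

1.441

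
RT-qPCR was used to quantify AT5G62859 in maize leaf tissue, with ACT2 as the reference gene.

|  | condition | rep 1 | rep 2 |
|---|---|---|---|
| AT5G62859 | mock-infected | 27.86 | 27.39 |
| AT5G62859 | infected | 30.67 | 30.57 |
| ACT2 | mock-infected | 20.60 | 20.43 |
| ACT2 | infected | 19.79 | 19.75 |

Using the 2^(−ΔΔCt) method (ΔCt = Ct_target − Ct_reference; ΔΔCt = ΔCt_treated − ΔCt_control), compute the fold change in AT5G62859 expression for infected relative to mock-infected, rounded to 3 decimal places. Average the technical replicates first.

Mean Ct: AT5G62859 mock-infected 27.625; AT5G62859 infected 30.620; ACT2 mock-infected 20.515; ACT2 infected 19.770
ΔCt(mock-infected) = 27.625 − 20.515 = 7.110
ΔCt(infected) = 30.620 − 19.770 = 10.850
ΔΔCt = 10.850 − 7.110 = 3.740
Fold change = 2^(−3.740) = 0.0748

0.075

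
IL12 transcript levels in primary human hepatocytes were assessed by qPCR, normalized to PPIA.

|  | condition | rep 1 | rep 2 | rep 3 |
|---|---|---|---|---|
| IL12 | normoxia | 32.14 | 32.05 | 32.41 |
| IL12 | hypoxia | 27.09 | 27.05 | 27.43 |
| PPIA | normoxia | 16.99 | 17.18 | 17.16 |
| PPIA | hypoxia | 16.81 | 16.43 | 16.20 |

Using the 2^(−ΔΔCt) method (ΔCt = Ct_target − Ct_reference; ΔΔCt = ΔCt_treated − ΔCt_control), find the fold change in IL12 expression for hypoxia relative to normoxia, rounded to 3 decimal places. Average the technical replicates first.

20.821

Mean Ct: IL12 normoxia 32.200; IL12 hypoxia 27.190; PPIA normoxia 17.110; PPIA hypoxia 16.480
ΔCt(normoxia) = 32.200 − 17.110 = 15.090
ΔCt(hypoxia) = 27.190 − 16.480 = 10.710
ΔΔCt = 10.710 − 15.090 = -4.380
Fold change = 2^(−(-4.380)) = 2^4.380 = 20.8215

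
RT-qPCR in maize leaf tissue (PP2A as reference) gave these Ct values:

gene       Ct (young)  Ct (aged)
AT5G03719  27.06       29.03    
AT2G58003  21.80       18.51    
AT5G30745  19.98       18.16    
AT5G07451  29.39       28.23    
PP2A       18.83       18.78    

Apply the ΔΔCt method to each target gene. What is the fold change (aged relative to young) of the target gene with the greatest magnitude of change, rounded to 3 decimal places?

9.448

AT5G03719: ΔΔCt = (29.03−18.78) − (27.06−18.83) = 10.25 − 8.23 = 2.02; fold change = 2^-2.02 = 0.247
AT2G58003: ΔΔCt = (18.51−18.78) − (21.80−18.83) = -0.27 − 2.97 = -3.24; fold change = 2^3.24 = 9.448
AT5G30745: ΔΔCt = (18.16−18.78) − (19.98−18.83) = -0.62 − 1.15 = -1.77; fold change = 2^1.77 = 3.411
AT5G07451: ΔΔCt = (28.23−18.78) − (29.39−18.83) = 9.45 − 10.56 = -1.11; fold change = 2^1.11 = 2.158
AT2G58003 has the largest |ΔΔCt| = 3.24.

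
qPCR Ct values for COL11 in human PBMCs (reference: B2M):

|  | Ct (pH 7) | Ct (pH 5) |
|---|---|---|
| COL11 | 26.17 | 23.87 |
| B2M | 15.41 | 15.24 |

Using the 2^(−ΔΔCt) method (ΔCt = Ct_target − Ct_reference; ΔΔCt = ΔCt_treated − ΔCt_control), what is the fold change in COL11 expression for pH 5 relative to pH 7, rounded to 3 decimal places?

4.377

ΔCt(pH 7) = 26.170 − 15.410 = 10.760
ΔCt(pH 5) = 23.870 − 15.240 = 8.630
ΔΔCt = 8.630 − 10.760 = -2.130
Fold change = 2^(−(-2.130)) = 2^2.130 = 4.3772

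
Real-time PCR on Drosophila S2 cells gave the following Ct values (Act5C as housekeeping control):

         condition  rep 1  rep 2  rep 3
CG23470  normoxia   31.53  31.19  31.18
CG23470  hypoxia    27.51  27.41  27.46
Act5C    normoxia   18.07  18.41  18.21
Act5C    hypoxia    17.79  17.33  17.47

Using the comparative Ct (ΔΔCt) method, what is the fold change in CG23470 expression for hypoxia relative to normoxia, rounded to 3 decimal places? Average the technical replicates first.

8.815

Mean Ct: CG23470 normoxia 31.300; CG23470 hypoxia 27.460; Act5C normoxia 18.230; Act5C hypoxia 17.530
ΔCt(normoxia) = 31.300 − 18.230 = 13.070
ΔCt(hypoxia) = 27.460 − 17.530 = 9.930
ΔΔCt = 9.930 − 13.070 = -3.140
Fold change = 2^(−(-3.140)) = 2^3.140 = 8.8152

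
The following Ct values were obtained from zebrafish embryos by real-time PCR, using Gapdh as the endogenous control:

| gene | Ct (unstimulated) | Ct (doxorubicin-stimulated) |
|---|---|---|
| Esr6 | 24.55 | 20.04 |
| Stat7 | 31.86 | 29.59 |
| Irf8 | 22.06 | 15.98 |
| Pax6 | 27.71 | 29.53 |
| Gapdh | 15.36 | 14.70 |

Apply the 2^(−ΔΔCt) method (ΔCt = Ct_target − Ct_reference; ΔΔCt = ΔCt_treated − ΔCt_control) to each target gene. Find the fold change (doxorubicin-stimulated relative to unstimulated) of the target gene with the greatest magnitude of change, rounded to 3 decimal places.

42.814

Esr6: ΔΔCt = (20.04−14.70) − (24.55−15.36) = 5.34 − 9.19 = -3.85; fold change = 2^3.85 = 14.420
Stat7: ΔΔCt = (29.59−14.70) − (31.86−15.36) = 14.89 − 16.50 = -1.61; fold change = 2^1.61 = 3.053
Irf8: ΔΔCt = (15.98−14.70) − (22.06−15.36) = 1.28 − 6.70 = -5.42; fold change = 2^5.42 = 42.814
Pax6: ΔΔCt = (29.53−14.70) − (27.71−15.36) = 14.83 − 12.35 = 2.48; fold change = 2^-2.48 = 0.179
Irf8 has the largest |ΔΔCt| = 5.42.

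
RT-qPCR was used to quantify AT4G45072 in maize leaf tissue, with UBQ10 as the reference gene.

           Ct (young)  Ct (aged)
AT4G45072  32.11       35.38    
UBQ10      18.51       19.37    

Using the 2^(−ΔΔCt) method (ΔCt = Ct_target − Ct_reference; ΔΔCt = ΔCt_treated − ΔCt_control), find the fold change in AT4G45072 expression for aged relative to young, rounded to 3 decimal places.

0.188

ΔCt(young) = 32.110 − 18.510 = 13.600
ΔCt(aged) = 35.380 − 19.370 = 16.010
ΔΔCt = 16.010 − 13.600 = 2.410
Fold change = 2^(−2.410) = 0.1882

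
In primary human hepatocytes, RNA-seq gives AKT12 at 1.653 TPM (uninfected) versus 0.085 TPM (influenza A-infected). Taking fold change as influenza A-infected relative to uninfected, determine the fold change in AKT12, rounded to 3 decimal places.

Fold change = 0.085 / 1.653 = 0.0514
AKT12 is downregulated.

0.051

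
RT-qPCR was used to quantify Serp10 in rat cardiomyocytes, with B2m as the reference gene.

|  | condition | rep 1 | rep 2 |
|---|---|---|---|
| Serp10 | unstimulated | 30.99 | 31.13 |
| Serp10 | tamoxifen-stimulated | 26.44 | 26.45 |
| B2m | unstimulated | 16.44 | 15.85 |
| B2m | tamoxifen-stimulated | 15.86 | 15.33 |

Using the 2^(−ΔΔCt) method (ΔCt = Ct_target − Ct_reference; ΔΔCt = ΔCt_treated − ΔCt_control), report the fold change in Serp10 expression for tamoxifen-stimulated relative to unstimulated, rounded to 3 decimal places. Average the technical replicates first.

Mean Ct: Serp10 unstimulated 31.060; Serp10 tamoxifen-stimulated 26.445; B2m unstimulated 16.145; B2m tamoxifen-stimulated 15.595
ΔCt(unstimulated) = 31.060 − 16.145 = 14.915
ΔCt(tamoxifen-stimulated) = 26.445 − 15.595 = 10.850
ΔΔCt = 10.850 − 14.915 = -4.065
Fold change = 2^(−(-4.065)) = 2^4.065 = 16.7374

16.737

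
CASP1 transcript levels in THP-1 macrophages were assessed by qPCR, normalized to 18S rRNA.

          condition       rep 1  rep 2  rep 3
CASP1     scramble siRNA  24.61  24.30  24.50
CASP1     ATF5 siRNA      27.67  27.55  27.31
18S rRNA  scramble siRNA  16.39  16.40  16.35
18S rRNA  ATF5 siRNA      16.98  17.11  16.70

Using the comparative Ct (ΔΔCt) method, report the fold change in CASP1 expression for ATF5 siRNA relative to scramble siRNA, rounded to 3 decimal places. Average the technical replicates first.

Mean Ct: CASP1 scramble siRNA 24.470; CASP1 ATF5 siRNA 27.510; 18S rRNA scramble siRNA 16.380; 18S rRNA ATF5 siRNA 16.930
ΔCt(scramble siRNA) = 24.470 − 16.380 = 8.090
ΔCt(ATF5 siRNA) = 27.510 − 16.930 = 10.580
ΔΔCt = 10.580 − 8.090 = 2.490
Fold change = 2^(−2.490) = 0.1780

0.178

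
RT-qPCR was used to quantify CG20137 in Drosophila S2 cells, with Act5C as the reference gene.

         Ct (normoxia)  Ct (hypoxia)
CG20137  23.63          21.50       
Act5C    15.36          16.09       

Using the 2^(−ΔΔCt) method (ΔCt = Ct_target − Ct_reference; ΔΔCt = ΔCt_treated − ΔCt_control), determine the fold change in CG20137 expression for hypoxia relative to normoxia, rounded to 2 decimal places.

7.26

ΔCt(normoxia) = 23.630 − 15.360 = 8.270
ΔCt(hypoxia) = 21.500 − 16.090 = 5.410
ΔΔCt = 5.410 − 8.270 = -2.860
Fold change = 2^(−(-2.860)) = 2^2.860 = 7.260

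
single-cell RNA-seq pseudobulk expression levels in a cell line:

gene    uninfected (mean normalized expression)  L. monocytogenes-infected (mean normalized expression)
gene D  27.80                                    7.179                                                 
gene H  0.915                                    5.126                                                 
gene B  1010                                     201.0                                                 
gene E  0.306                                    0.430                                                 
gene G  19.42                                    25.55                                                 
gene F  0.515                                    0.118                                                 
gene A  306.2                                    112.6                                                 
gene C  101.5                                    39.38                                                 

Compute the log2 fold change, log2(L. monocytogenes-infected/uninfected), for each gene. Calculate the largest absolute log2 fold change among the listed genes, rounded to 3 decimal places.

log2(7.179/27.80) = -1.953  (gene D)
log2(5.126/0.915) = 2.486  (gene H)
log2(201.0/1010) = -2.329  (gene B)
log2(0.430/0.306) = 0.491  (gene E)
log2(25.55/19.42) = 0.396  (gene G)
log2(0.118/0.515) = -2.126  (gene F)
log2(112.6/306.2) = -1.443  (gene A)
log2(39.38/101.5) = -1.366  (gene C)
The largest magnitude belongs to gene H.

2.486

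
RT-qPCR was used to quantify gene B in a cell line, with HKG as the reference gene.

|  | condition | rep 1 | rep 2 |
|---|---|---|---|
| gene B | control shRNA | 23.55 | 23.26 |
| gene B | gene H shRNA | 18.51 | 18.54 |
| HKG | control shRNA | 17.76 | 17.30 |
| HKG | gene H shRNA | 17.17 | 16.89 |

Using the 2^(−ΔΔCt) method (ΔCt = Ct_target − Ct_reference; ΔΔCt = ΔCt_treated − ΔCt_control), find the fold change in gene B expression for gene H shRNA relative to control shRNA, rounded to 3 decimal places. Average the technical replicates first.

Mean Ct: gene B control shRNA 23.405; gene B gene H shRNA 18.525; HKG control shRNA 17.530; HKG gene H shRNA 17.030
ΔCt(control shRNA) = 23.405 − 17.530 = 5.875
ΔCt(gene H shRNA) = 18.525 − 17.030 = 1.495
ΔΔCt = 1.495 − 5.875 = -4.380
Fold change = 2^(−(-4.380)) = 2^4.380 = 20.8215

20.821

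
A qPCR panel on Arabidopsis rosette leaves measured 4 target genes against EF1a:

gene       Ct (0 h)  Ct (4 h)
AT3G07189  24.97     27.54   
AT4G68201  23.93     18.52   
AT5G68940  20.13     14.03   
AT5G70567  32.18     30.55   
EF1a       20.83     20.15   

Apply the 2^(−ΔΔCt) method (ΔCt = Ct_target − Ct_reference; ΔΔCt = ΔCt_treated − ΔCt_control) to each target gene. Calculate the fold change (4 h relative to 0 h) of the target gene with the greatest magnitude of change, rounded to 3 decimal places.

AT3G07189: ΔΔCt = (27.54−20.15) − (24.97−20.83) = 7.39 − 4.14 = 3.25; fold change = 2^-3.25 = 0.105
AT4G68201: ΔΔCt = (18.52−20.15) − (23.93−20.83) = -1.63 − 3.10 = -4.73; fold change = 2^4.73 = 26.538
AT5G68940: ΔΔCt = (14.03−20.15) − (20.13−20.83) = -6.12 − (-0.70) = -5.42; fold change = 2^5.42 = 42.814
AT5G70567: ΔΔCt = (30.55−20.15) − (32.18−20.83) = 10.40 − 11.35 = -0.95; fold change = 2^0.95 = 1.932
AT5G68940 has the largest |ΔΔCt| = 5.42.

42.814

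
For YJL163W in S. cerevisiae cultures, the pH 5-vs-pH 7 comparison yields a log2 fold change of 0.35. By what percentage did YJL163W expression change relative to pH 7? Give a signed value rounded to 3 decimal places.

Fold change = 2^(0.35) = 1.2746
Percent change = (FC − 1) × 100% = (1.2746 − 1) × 100 = 27.456%

27.456%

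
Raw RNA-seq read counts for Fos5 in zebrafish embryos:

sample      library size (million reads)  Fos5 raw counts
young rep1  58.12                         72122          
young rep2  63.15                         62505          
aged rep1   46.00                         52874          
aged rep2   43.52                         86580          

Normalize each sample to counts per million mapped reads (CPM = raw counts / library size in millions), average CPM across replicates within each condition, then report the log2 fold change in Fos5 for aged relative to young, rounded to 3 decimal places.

CPM(young rep1) = 72122 / 58.12 = 1240.9153
CPM(young rep2) = 62505 / 63.15 = 989.7862
CPM(aged rep1) = 52874 / 46.00 = 1149.4348
CPM(aged rep2) = 86580 / 43.52 = 1989.4301
mean CPM(young) = 1115.3508; mean CPM(aged) = 1569.4325
Fold change = 1569.4325 / 1115.3508 = 1.40712
log2(1.40712) = 0.4927

0.493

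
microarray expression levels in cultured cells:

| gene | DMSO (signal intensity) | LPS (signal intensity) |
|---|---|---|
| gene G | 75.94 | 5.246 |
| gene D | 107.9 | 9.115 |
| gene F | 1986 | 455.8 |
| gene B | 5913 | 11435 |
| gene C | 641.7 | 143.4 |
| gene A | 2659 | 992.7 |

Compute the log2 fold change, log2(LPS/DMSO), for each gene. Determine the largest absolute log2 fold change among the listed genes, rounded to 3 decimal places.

log2(5.246/75.94) = -3.856  (gene G)
log2(9.115/107.9) = -3.565  (gene D)
log2(455.8/1986) = -2.123  (gene F)
log2(11435/5913) = 0.951  (gene B)
log2(143.4/641.7) = -2.162  (gene C)
log2(992.7/2659) = -1.421  (gene A)
The largest magnitude belongs to gene G.

3.856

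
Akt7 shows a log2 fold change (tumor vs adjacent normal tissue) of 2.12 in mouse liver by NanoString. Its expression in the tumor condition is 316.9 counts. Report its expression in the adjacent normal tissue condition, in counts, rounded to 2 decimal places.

Fold change = 2^(2.12) = 4.3469
adjacent normal tissue expression = 316.9 / 4.3469 = 72.90

72.90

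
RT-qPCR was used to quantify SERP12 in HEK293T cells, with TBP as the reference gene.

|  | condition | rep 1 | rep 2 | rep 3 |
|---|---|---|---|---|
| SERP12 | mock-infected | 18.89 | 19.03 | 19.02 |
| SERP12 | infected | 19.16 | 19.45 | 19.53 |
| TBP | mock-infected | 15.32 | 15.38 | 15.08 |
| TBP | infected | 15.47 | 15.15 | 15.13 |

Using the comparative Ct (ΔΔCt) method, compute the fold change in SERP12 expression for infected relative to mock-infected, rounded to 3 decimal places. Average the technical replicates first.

Mean Ct: SERP12 mock-infected 18.980; SERP12 infected 19.380; TBP mock-infected 15.260; TBP infected 15.250
ΔCt(mock-infected) = 18.980 − 15.260 = 3.720
ΔCt(infected) = 19.380 − 15.250 = 4.130
ΔΔCt = 4.130 − 3.720 = 0.410
Fold change = 2^(−0.410) = 0.7526

0.753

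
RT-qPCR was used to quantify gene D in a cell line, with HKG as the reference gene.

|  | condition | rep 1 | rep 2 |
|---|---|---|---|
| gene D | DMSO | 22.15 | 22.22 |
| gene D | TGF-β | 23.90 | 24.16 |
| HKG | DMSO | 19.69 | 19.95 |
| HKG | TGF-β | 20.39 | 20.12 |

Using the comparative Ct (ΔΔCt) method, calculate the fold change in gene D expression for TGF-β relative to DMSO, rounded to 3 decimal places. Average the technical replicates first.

0.376

Mean Ct: gene D DMSO 22.185; gene D TGF-β 24.030; HKG DMSO 19.820; HKG TGF-β 20.255
ΔCt(DMSO) = 22.185 − 19.820 = 2.365
ΔCt(TGF-β) = 24.030 − 20.255 = 3.775
ΔΔCt = 3.775 − 2.365 = 1.410
Fold change = 2^(−1.410) = 0.3763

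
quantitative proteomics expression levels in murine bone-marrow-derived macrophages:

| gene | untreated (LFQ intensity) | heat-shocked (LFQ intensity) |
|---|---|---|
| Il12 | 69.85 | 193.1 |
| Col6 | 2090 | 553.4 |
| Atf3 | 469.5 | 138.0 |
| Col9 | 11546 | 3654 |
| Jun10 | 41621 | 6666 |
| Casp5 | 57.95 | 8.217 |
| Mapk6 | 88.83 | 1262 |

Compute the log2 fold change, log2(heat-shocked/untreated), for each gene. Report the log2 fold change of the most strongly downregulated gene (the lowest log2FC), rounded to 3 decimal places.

log2(193.1/69.85) = 1.467  (Il12)
log2(553.4/2090) = -1.917  (Col6)
log2(138.0/469.5) = -1.766  (Atf3)
log2(3654/11546) = -1.660  (Col9)
log2(6666/41621) = -2.642  (Jun10)
log2(8.217/57.95) = -2.818  (Casp5)
log2(1262/88.83) = 3.829  (Mapk6)
Casp5 is most strongly downregulated.

-2.818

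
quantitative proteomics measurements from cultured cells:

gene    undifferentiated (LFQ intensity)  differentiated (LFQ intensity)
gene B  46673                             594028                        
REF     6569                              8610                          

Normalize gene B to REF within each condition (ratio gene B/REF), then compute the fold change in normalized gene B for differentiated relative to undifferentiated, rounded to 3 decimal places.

9.710

gene B/REF (undifferentiated) = 46673 / 6569 = 7.105
gene B/REF (differentiated) = 594028 / 8610 = 68.993
Fold change = 68.993 / 7.105 = 9.7104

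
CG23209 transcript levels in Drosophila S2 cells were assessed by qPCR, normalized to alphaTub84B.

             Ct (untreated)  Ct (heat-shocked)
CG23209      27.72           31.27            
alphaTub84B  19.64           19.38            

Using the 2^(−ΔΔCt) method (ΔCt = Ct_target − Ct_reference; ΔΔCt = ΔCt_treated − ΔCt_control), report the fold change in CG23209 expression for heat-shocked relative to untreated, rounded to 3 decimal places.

ΔCt(untreated) = 27.720 − 19.640 = 8.080
ΔCt(heat-shocked) = 31.270 − 19.380 = 11.890
ΔΔCt = 11.890 − 8.080 = 3.810
Fold change = 2^(−3.810) = 0.0713

0.071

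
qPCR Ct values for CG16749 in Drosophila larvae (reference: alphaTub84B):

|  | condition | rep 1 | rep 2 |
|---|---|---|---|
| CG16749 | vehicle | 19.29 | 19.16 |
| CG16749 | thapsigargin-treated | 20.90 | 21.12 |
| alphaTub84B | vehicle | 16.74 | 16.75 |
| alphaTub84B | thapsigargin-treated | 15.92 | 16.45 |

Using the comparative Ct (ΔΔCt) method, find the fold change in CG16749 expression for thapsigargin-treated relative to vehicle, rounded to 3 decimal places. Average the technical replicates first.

Mean Ct: CG16749 vehicle 19.225; CG16749 thapsigargin-treated 21.010; alphaTub84B vehicle 16.745; alphaTub84B thapsigargin-treated 16.185
ΔCt(vehicle) = 19.225 − 16.745 = 2.480
ΔCt(thapsigargin-treated) = 21.010 − 16.185 = 4.825
ΔΔCt = 4.825 − 2.480 = 2.345
Fold change = 2^(−2.345) = 0.1968

0.197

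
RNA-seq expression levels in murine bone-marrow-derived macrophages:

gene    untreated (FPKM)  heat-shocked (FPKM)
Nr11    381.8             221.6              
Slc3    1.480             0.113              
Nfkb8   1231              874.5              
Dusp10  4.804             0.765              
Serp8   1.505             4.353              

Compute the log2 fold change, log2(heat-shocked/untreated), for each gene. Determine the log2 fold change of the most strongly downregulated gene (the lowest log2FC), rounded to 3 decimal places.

-3.711

log2(221.6/381.8) = -0.785  (Nr11)
log2(0.113/1.480) = -3.711  (Slc3)
log2(874.5/1231) = -0.493  (Nfkb8)
log2(0.765/4.804) = -2.651  (Dusp10)
log2(4.353/1.505) = 1.532  (Serp8)
Slc3 is most strongly downregulated.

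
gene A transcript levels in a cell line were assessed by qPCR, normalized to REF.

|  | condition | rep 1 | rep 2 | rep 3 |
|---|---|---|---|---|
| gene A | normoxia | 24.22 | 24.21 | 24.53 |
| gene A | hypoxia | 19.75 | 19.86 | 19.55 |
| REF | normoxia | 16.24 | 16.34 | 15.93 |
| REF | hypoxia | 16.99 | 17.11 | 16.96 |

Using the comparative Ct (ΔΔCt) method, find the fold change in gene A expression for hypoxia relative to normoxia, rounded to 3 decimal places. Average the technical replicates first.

43.713

Mean Ct: gene A normoxia 24.320; gene A hypoxia 19.720; REF normoxia 16.170; REF hypoxia 17.020
ΔCt(normoxia) = 24.320 − 16.170 = 8.150
ΔCt(hypoxia) = 19.720 − 17.020 = 2.700
ΔΔCt = 2.700 − 8.150 = -5.450
Fold change = 2^(−(-5.450)) = 2^5.450 = 43.7133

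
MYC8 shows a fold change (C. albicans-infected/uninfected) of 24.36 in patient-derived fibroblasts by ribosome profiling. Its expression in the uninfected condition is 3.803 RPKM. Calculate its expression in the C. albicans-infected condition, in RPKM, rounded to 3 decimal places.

92.641

C. albicans-infected expression = 3.803 × 24.36 = 92.641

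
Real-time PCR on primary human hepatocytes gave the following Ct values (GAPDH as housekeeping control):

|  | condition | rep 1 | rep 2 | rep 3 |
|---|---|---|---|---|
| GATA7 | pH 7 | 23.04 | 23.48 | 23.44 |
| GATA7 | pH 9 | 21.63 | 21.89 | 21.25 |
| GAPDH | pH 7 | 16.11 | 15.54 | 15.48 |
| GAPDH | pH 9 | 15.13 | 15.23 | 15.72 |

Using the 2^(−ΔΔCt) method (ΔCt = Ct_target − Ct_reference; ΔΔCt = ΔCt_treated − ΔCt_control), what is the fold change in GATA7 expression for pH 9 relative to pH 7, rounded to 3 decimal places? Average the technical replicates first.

Mean Ct: GATA7 pH 7 23.320; GATA7 pH 9 21.590; GAPDH pH 7 15.710; GAPDH pH 9 15.360
ΔCt(pH 7) = 23.320 − 15.710 = 7.610
ΔCt(pH 9) = 21.590 − 15.360 = 6.230
ΔΔCt = 6.230 − 7.610 = -1.380
Fold change = 2^(−(-1.380)) = 2^1.380 = 2.6027

2.603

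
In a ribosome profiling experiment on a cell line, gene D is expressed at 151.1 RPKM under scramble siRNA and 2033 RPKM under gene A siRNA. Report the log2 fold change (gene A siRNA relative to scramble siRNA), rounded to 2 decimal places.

Fold change = 2033 / 151.1 = 13.4547
log2(13.4547) = 3.750

3.75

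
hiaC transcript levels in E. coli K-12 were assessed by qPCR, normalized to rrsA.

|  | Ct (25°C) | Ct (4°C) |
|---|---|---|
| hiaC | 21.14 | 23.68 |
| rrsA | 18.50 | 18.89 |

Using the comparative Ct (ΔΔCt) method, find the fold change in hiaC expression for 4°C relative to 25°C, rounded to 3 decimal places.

ΔCt(25°C) = 21.140 − 18.500 = 2.640
ΔCt(4°C) = 23.680 − 18.890 = 4.790
ΔΔCt = 4.790 − 2.640 = 2.150
Fold change = 2^(−2.150) = 0.2253

0.225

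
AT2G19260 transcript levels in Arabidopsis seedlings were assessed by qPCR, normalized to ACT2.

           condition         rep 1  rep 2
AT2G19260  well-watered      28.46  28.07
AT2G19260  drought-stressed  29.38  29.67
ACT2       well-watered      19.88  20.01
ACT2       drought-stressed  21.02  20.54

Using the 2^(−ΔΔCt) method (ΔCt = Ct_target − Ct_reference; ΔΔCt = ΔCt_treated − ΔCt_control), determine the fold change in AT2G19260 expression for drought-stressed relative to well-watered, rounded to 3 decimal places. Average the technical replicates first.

0.745

Mean Ct: AT2G19260 well-watered 28.265; AT2G19260 drought-stressed 29.525; ACT2 well-watered 19.945; ACT2 drought-stressed 20.780
ΔCt(well-watered) = 28.265 − 19.945 = 8.320
ΔCt(drought-stressed) = 29.525 − 20.780 = 8.745
ΔΔCt = 8.745 − 8.320 = 0.425
Fold change = 2^(−0.425) = 0.7448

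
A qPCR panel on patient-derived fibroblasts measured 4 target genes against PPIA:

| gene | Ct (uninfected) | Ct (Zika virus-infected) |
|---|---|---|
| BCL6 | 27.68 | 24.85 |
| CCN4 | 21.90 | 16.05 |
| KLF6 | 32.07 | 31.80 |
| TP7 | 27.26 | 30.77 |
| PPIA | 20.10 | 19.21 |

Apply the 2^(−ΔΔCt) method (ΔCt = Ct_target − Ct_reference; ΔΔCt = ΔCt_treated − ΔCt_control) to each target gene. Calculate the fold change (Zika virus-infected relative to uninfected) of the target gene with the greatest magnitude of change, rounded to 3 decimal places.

BCL6: ΔΔCt = (24.85−19.21) − (27.68−20.10) = 5.64 − 7.58 = -1.94; fold change = 2^1.94 = 3.837
CCN4: ΔΔCt = (16.05−19.21) − (21.90−20.10) = -3.16 − 1.80 = -4.96; fold change = 2^4.96 = 31.125
KLF6: ΔΔCt = (31.80−19.21) − (32.07−20.10) = 12.59 − 11.97 = 0.62; fold change = 2^-0.62 = 0.651
TP7: ΔΔCt = (30.77−19.21) − (27.26−20.10) = 11.56 − 7.16 = 4.40; fold change = 2^-4.40 = 0.047
CCN4 has the largest |ΔΔCt| = 4.96.

31.125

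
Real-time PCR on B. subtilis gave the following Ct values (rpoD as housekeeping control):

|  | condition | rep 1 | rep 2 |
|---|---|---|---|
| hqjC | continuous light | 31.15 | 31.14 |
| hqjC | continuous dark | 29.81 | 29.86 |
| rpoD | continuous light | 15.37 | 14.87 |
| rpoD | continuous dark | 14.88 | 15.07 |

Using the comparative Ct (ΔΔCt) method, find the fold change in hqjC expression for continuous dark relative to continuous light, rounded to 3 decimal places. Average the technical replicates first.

2.242

Mean Ct: hqjC continuous light 31.145; hqjC continuous dark 29.835; rpoD continuous light 15.120; rpoD continuous dark 14.975
ΔCt(continuous light) = 31.145 − 15.120 = 16.025
ΔCt(continuous dark) = 29.835 − 14.975 = 14.860
ΔΔCt = 14.860 − 16.025 = -1.165
Fold change = 2^(−(-1.165)) = 2^1.165 = 2.2423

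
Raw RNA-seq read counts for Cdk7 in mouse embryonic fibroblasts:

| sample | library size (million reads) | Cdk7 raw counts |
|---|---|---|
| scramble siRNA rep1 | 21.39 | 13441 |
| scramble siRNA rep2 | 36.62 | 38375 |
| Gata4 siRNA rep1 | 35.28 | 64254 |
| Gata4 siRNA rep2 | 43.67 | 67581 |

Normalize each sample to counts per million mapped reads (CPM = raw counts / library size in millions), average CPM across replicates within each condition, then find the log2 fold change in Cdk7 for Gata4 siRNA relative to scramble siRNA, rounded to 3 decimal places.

1.007

CPM(scramble siRNA rep1) = 13441 / 21.39 = 628.3777
CPM(scramble siRNA rep2) = 38375 / 36.62 = 1047.9246
CPM(Gata4 siRNA rep1) = 64254 / 35.28 = 1821.2585
CPM(Gata4 siRNA rep2) = 67581 / 43.67 = 1547.5384
mean CPM(scramble siRNA) = 838.1512; mean CPM(Gata4 siRNA) = 1684.3984
Fold change = 1684.3984 / 838.1512 = 2.00966
log2(2.00966) = 1.0070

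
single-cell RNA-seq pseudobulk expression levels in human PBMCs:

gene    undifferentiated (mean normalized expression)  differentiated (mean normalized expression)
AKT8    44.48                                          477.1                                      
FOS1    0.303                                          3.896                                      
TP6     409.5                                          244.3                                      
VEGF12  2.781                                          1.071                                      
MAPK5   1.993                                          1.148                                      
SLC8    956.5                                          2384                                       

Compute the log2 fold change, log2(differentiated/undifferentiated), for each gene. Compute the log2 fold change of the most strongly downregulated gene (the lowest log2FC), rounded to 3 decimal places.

log2(477.1/44.48) = 3.423  (AKT8)
log2(3.896/0.303) = 3.685  (FOS1)
log2(244.3/409.5) = -0.745  (TP6)
log2(1.071/2.781) = -1.377  (VEGF12)
log2(1.148/1.993) = -0.796  (MAPK5)
log2(2384/956.5) = 1.318  (SLC8)
VEGF12 is most strongly downregulated.

-1.377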